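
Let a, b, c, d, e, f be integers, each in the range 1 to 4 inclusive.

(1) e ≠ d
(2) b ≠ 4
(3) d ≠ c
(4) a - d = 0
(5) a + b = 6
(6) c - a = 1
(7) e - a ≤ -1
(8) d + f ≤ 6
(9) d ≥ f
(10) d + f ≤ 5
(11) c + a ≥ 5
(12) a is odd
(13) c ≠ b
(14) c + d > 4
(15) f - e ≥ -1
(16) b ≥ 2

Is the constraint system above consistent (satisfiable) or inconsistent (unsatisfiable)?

Satisfiable

Try a = 3, b = 3, c = 4, d = 3, e = 2, f = 2.
Check constraint 4: a - d = 0; constraint 5: a + b = 6. The remaining constraints are straightforward to verify.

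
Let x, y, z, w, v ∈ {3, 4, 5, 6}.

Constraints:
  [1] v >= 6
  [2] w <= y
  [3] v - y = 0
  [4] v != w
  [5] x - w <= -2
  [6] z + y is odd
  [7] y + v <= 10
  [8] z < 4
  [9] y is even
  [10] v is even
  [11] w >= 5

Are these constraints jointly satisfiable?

From constraints 2 and 11: y ≥ w ≥ 5. From constraint 1: v ≥ 6. Hence y + v ≥ 11. But constraint 7 requires y + v ≤ 10, and 10 < 11. Contradiction.

Unsatisfiable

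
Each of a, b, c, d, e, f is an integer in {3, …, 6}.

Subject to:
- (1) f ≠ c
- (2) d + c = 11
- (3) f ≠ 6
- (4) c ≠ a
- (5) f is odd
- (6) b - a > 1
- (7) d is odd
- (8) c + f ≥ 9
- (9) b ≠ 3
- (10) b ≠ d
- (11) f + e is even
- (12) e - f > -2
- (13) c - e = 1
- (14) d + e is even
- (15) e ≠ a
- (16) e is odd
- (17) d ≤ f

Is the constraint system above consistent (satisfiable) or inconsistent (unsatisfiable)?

Take a = 3, b = 6, c = 6, d = 5, e = 5, f = 5. Then constraint 2: d + c = 11; constraint 6: b - a = 3; constraint 8: c + f = 11, and every other listed constraint is also met.

Satisfiable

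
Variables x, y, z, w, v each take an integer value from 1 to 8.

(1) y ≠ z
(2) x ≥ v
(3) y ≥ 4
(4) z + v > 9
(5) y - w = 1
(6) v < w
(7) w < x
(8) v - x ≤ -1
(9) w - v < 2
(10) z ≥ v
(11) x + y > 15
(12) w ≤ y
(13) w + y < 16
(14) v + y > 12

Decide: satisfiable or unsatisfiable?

Satisfiable

Take x = 8, y = 8, z = 6, w = 7, v = 6. Then constraint 4: z + v = 12; constraint 5: y - w = 1; constraint 8: v - x = -2, and every other listed constraint is also met.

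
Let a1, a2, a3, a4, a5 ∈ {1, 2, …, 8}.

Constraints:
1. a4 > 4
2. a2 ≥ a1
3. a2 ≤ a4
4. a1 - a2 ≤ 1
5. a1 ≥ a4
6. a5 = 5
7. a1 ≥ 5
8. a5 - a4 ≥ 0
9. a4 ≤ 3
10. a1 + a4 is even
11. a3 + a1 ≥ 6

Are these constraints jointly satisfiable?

Unsatisfiable

From constraints 2 and 7: a2 ≥ a1 and a1 ≥ 5, so a2 ≥ 5. From constraints 3 and 9: a2 ≤ a4 and a4 ≤ 3, so a2 ≤ 3. But 3 < 5, so no value of a2 works.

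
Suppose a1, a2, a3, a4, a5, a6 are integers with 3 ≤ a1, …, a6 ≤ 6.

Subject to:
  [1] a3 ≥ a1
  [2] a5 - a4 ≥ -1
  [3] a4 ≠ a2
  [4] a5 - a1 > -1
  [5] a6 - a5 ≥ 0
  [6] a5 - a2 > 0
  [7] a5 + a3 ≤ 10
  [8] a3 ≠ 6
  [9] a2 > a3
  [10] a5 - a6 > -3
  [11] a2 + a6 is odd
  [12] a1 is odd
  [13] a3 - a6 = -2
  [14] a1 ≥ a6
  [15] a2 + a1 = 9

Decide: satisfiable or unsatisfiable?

Constraints 1, 5, 6, 9, and 14 give a2 < a5, a5 ≤ a6, a6 ≤ a1, a1 ≤ a3, a3 < a2. Chaining: a2 < a5 ≤ a6 ≤ a1 ≤ a3 < a2, which forces a2 < a2 — impossible.

Unsatisfiable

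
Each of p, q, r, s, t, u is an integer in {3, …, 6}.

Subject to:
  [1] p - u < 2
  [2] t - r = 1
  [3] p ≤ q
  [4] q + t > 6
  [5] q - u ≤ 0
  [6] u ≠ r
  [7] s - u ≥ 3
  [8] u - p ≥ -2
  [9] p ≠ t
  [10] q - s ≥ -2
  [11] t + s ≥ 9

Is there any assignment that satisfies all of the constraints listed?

Unsatisfiable

Constraints 5, 7, and 10 give u − q ≥ 0, q − s ≥ -2, s − u ≥ 3.
Adding all 3 inequalities: the left sides telescope to 0, and the right sides sum to 0 + (-2) + 3 = 1. So 0 ≥ 1, which is false.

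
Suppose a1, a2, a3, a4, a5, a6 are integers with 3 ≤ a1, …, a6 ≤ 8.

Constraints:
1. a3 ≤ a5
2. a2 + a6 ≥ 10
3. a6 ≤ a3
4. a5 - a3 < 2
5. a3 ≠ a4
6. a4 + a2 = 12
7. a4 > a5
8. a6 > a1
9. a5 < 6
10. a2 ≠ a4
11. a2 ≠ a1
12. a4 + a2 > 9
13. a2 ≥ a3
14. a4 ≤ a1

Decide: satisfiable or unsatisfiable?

Constraints 1, 3, 7, 8, and 14 give a1 < a6, a6 ≤ a3, a3 ≤ a5, a5 < a4, a4 ≤ a1. Chaining: a1 < a6 ≤ a3 ≤ a5 < a4 ≤ a1, which forces a1 < a1 — impossible.

Unsatisfiable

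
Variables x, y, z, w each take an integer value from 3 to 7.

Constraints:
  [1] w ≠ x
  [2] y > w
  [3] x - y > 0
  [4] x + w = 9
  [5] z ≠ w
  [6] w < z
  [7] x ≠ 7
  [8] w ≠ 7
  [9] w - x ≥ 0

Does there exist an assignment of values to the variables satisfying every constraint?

Constraints 2, 3, and 9 give x ≤ w, w < y, y < x. Chaining: x ≤ w < y < x, which forces x < x — impossible.

Unsatisfiable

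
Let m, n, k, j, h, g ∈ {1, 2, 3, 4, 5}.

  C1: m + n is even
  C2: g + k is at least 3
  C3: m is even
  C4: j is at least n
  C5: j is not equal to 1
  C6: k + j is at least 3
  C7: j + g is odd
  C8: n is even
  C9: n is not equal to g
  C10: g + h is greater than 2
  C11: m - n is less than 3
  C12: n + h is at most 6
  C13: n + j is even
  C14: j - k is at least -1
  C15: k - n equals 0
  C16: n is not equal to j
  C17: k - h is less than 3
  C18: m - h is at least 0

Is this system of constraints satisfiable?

Satisfiable

Try m = 2, n = 2, k = 2, j = 4, h = 2, g = 1.
Check constraint 2: g + k = 3; constraint 6: k + j = 6; constraint 10: g + h = 3. The remaining constraints are straightforward to verify.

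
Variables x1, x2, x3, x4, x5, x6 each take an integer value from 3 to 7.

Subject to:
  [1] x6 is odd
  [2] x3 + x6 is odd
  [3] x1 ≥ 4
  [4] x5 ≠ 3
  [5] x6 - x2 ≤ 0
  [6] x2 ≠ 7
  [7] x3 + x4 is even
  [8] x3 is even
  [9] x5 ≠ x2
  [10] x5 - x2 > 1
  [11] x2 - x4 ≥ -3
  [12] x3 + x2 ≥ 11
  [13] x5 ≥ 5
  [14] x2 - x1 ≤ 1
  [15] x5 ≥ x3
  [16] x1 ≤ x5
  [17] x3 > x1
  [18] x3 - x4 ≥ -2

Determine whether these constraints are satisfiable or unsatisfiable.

Satisfiable

Setting (x1, x2, x3, x4, x5, x6) = (4, 5, 6, 6, 7, 5) satisfies everything: constraint 5: x6 - x2 = 0; constraint 10: x5 - x2 = 2, and the others follow.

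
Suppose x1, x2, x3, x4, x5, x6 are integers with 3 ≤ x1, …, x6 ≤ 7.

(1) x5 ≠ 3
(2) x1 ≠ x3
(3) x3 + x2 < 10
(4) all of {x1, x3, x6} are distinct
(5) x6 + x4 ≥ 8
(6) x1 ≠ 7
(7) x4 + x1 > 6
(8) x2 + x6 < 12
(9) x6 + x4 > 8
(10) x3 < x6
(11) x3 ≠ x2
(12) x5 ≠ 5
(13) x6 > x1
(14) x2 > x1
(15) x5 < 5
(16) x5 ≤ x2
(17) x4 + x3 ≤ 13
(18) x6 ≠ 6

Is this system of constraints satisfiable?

One satisfying assignment is x1 = 3, x2 = 5, x3 = 4, x4 = 6, x5 = 4, x6 = 5.
For the less obvious constraints — constraint 3: x3 + x2 = 9; constraint 5: x6 + x4 = 11; constraint 7: x4 + x1 = 9 — and the others hold by inspection.

Satisfiable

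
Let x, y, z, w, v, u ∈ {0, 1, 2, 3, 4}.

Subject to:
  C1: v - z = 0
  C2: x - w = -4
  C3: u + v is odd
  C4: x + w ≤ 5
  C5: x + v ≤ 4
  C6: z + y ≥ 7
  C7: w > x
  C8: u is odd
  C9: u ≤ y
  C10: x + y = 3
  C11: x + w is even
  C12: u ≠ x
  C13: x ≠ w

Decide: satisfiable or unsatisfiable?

Satisfiable

One satisfying assignment is x = 0, y = 3, z = 4, w = 4, v = 4, u = 3.
For the less obvious constraints — constraint 1: v - z = 0; constraint 2: x - w = -4 — and the others hold by inspection.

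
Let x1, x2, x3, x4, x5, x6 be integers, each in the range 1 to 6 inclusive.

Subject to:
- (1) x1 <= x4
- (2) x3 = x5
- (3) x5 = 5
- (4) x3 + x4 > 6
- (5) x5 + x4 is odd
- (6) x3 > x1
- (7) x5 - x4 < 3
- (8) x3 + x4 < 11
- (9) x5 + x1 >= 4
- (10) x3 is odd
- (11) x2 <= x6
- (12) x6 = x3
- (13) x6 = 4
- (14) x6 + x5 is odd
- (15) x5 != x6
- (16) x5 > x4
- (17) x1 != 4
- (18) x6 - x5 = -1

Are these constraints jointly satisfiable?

Constraint 13 fixes x6 = 4 and constraint 3 fixes x5 = 5. Constraints 2 and 12 give x6 = x3 = x5, so x6 = x5. But 4 ≠ 5 — contradiction.

Unsatisfiable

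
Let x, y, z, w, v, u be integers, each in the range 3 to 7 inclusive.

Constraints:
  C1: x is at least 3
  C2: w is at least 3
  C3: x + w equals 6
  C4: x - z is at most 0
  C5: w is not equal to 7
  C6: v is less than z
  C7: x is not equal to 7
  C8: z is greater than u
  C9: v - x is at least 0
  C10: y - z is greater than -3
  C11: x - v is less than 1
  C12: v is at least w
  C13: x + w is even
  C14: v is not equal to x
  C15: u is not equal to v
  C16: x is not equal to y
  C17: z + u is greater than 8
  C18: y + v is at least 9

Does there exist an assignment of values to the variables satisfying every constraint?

One satisfying assignment is x = 3, y = 6, z = 6, w = 3, v = 4, u = 5.
For the less obvious constraints — constraint 3: x + w = 6; constraint 4: x - z = -3; constraint 9: v - x = 1 — and the others hold by inspection.

Satisfiable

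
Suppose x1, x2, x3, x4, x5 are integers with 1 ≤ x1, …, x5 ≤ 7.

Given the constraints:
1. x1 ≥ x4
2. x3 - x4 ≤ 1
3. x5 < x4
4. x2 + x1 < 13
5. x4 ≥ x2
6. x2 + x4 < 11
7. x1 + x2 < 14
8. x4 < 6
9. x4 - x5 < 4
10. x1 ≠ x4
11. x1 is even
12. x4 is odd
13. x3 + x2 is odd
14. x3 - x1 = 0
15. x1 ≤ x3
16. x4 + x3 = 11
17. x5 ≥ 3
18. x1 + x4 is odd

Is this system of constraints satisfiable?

Setting (x1, x2, x3, x4, x5) = (6, 5, 6, 5, 4) satisfies everything: constraint 2: x3 - x4 = 1; constraint 4: x2 + x1 = 11; constraint 6: x2 + x4 = 10, and the others follow.

Satisfiable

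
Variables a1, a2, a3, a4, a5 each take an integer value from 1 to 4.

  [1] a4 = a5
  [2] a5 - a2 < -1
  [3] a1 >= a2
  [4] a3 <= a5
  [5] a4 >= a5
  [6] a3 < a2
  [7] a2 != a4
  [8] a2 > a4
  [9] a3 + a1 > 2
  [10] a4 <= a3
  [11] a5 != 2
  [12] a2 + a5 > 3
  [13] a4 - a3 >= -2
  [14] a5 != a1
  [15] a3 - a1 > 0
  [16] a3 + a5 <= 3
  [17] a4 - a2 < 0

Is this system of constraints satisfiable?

Unsatisfiable

Constraints 3, 4, 5, 8, and 15 give a1 < a3, a3 ≤ a5, a5 ≤ a4, a4 < a2, a2 ≤ a1. Chaining: a1 < a3 ≤ a5 ≤ a4 < a2 ≤ a1, which forces a1 < a1 — impossible.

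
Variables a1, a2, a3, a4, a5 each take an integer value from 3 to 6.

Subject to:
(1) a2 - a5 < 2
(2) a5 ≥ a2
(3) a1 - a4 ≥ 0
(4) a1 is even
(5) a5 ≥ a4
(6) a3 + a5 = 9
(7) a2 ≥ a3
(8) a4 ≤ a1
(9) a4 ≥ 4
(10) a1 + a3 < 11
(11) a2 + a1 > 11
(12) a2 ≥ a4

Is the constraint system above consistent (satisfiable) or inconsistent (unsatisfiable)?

Take a1 = 6, a2 = 6, a3 = 3, a4 = 4, a5 = 6. Then constraint 1: a2 - a5 = 0; constraint 3: a1 - a4 = 2; constraint 6: a3 + a5 = 9, and every other listed constraint is also met.

Satisfiable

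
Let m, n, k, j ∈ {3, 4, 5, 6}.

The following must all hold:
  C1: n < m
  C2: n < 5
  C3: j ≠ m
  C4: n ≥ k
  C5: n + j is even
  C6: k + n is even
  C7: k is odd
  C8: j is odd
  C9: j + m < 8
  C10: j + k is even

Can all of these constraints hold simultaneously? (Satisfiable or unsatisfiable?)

Satisfiable

One satisfying assignment is m = 4, n = 3, k = 3, j = 3.
For the less obvious constraints — constraint 5: n + j = 6 is even; constraint 9: j + m = 7 — and the others hold by inspection.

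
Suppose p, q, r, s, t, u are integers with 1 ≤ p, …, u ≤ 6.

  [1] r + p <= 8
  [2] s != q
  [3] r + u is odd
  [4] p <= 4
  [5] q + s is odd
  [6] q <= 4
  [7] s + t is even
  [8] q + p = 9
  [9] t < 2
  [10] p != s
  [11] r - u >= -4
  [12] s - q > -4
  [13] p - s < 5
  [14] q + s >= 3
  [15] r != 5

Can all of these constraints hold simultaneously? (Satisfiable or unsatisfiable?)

From constraint 6: q ≤ 4. From constraint 4: p ≤ 4. Hence q + p ≤ 8. But constraint 8 requires q + p = 9, and 9 > 8. Contradiction.

Unsatisfiable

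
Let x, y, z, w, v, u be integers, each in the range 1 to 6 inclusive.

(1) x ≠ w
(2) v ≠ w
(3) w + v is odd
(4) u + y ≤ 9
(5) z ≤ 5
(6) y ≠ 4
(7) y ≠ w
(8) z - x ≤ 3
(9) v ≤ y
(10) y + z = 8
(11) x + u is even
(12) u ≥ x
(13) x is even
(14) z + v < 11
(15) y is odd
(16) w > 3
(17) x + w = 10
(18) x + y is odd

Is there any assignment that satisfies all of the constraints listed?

Satisfiable

Setting (x, y, z, w, v, u) = (4, 3, 5, 6, 3, 4) satisfies everything: constraint 4: u + y = 7; constraint 8: z - x = 1; constraint 10: y + z = 8, and the others follow.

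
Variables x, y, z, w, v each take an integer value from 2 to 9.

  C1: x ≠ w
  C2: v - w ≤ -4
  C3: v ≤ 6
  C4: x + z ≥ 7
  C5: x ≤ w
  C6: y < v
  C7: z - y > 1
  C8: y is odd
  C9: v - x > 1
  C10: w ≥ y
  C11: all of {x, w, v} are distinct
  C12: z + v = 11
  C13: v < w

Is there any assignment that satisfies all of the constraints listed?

Satisfiable

Setting (x, y, z, w, v) = (2, 3, 7, 9, 4) satisfies everything: constraint 2: v - w = -5; constraint 4: x + z = 9, and the others follow.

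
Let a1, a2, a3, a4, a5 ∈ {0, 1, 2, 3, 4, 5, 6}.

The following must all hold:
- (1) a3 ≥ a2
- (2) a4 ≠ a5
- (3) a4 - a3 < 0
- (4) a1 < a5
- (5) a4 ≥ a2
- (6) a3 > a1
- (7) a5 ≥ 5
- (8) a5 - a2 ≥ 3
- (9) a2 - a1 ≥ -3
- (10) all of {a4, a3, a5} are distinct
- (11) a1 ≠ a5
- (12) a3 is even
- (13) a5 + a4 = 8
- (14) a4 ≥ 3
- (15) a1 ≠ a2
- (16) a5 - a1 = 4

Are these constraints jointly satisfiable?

Satisfiable

The assignment a1 = 1, a2 = 0, a3 = 6, a4 = 3, a5 = 5 works:
  constraint 3 holds since a4 - a3 = -3.
  constraint 8 holds since a5 - a2 = 5.
The rest check out directly.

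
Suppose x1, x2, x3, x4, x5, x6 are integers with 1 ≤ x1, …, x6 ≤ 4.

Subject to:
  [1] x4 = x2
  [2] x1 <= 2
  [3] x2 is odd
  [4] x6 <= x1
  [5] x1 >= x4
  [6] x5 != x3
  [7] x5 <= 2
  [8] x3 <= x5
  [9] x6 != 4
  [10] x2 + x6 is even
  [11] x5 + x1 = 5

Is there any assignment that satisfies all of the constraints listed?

From constraint 7: x5 ≤ 2. From constraint 2: x1 ≤ 2. Hence x5 + x1 ≤ 4. But constraint 11 requires x5 + x1 = 5, and 5 > 4. Contradiction.

Unsatisfiable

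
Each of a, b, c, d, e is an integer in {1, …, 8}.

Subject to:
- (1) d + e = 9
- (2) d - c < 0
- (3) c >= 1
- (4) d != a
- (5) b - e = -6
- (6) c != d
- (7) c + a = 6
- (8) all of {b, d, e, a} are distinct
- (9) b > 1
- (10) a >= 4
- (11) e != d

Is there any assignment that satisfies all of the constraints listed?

Take a = 4, b = 2, c = 2, d = 1, e = 8. Then constraint 1: d + e = 9; constraint 2: d - c = -1; constraint 5: b - e = -6, and every other listed constraint is also met.

Satisfiable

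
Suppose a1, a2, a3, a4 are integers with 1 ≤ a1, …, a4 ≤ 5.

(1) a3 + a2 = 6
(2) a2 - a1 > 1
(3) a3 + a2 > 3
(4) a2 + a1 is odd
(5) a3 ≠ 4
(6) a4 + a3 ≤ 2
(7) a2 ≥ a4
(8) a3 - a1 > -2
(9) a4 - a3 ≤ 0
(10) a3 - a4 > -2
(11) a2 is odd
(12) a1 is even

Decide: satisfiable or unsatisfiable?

Setting (a1, a2, a3, a4) = (2, 5, 1, 1) satisfies everything: constraint 1: a3 + a2 = 6; constraint 2: a2 - a1 = 3, and the others follow.

Satisfiable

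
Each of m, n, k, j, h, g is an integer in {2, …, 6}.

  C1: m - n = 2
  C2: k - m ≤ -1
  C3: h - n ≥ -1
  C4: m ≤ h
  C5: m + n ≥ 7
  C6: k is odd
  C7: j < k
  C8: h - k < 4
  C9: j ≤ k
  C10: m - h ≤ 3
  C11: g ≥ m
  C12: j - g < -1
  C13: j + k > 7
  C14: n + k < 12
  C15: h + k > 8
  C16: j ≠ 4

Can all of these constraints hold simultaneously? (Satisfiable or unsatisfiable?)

Take m = 6, n = 4, k = 5, j = 3, h = 6, g = 6. Then constraint 1: m - n = 2; constraint 2: k - m = -1, and every other listed constraint is also met.

Satisfiable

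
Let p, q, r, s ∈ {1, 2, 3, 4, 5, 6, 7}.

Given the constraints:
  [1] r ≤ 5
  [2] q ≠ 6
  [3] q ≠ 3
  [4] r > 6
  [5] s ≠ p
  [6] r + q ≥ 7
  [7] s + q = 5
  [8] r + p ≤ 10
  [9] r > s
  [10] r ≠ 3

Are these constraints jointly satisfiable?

Unsatisfiable

From constraint 4: r ≥ 7. From constraint 1: r ≤ 5. But 5 < 7, so no value of r works.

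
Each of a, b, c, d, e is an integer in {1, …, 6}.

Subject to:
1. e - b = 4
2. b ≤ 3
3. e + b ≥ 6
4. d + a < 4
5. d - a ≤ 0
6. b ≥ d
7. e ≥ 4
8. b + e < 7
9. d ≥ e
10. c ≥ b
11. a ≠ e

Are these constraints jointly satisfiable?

Unsatisfiable

From constraints 7 and 9: d ≥ e and e ≥ 4, so d ≥ 4. From constraints 2 and 6: d ≤ b and b ≤ 3, so d ≤ 3. But 3 < 4, so no value of d works.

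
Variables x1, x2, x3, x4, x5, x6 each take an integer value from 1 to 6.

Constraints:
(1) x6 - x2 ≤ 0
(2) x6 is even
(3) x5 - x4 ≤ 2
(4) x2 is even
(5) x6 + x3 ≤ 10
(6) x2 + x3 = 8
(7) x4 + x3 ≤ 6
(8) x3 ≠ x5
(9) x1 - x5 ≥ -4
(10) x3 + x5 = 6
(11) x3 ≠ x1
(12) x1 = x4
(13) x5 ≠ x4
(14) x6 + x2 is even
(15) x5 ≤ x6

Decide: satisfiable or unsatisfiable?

Try x1 = 3, x2 = 6, x3 = 2, x4 = 3, x5 = 4, x6 = 6.
Check constraint 1: x6 - x2 = 0; constraint 3: x5 - x4 = 1; constraint 5: x6 + x3 = 8. The remaining constraints are straightforward to verify.

Satisfiable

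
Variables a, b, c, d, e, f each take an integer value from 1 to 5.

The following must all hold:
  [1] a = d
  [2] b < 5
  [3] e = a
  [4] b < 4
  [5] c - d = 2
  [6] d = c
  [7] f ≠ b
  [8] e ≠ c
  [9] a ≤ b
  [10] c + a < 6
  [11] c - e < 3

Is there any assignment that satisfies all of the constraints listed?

Unsatisfiable

From constraints 1, 3, and 6, e = a = d = c, so e = c. But constraint 8 says e ≠ c. Contradiction.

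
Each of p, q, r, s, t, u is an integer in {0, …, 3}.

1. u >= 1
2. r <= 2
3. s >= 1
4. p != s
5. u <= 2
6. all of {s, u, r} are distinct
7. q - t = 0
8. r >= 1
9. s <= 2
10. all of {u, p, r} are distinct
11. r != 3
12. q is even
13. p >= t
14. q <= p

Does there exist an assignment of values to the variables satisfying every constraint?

Constraints 1, 2, 3, 5, 8, and 9 confine each of s, u, r to the 2 values {1, 2}.
Constraint 6 requires all 3 of them to be distinct, but only 2 values are available — impossible by the pigeonhole principle.

Unsatisfiable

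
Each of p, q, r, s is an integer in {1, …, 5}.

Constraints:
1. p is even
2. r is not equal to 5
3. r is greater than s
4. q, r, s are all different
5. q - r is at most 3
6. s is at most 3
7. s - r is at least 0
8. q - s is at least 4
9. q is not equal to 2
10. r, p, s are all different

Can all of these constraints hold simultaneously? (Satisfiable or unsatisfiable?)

Unsatisfiable

Constraints 5, 7, and 8 give s − r ≥ 0, r − q ≥ -3, q − s ≥ 4.
Adding all 3 inequalities: the left sides telescope to 0, and the right sides sum to 0 + (-3) + 4 = 1. So 0 ≥ 1, which is false.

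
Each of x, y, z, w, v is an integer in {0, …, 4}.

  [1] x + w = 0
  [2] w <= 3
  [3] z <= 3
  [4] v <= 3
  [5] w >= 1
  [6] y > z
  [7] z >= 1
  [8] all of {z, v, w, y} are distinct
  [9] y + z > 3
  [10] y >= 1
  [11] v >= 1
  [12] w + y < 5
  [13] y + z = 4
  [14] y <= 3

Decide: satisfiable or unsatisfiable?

Unsatisfiable

Constraints 2, 3, 4, 5, 7, 10, 11, and 14 confine each of z, v, w, y to the 3 values {1, …, 3}.
Constraint 8 requires all 4 of them to be distinct, but only 3 values are available — impossible by the pigeonhole principle.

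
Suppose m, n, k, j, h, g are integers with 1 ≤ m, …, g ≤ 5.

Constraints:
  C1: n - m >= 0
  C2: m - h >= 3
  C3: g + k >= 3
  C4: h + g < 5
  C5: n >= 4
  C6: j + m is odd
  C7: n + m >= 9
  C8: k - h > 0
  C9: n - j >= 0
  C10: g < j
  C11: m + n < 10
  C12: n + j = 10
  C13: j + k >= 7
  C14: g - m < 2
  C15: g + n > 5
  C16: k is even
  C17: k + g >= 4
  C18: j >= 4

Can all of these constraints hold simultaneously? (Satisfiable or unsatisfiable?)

One satisfying assignment is m = 4, n = 5, k = 2, j = 5, h = 1, g = 3.
For the less obvious constraints — constraint 1: n - m = 1; constraint 2: m - h = 3 — and the others hold by inspection.

Satisfiable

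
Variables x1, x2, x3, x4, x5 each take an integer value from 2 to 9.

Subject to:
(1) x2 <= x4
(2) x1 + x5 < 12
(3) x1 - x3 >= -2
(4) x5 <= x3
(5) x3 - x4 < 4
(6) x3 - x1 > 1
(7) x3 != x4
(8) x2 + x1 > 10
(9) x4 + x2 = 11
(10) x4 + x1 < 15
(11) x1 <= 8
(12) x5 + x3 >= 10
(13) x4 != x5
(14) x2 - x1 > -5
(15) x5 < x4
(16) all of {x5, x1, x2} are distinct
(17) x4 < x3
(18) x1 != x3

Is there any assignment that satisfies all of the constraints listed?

Satisfiable

One satisfying assignment is x1 = 7, x2 = 4, x3 = 9, x4 = 7, x5 = 2.
For the less obvious constraints — constraint 2: x1 + x5 = 9; constraint 3: x1 - x3 = -2; constraint 5: x3 - x4 = 2 — and the others hold by inspection.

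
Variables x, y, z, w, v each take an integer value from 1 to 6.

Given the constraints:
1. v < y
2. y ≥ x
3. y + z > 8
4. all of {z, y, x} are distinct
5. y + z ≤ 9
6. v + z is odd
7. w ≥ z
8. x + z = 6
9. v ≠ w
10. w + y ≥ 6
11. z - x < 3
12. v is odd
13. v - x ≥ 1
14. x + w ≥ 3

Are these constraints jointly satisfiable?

Try x = 2, y = 5, z = 4, w = 4, v = 3.
Check constraint 3: y + z = 9; constraint 5: y + z = 9; constraint 8: x + z = 6. The remaining constraints are straightforward to verify.

Satisfiable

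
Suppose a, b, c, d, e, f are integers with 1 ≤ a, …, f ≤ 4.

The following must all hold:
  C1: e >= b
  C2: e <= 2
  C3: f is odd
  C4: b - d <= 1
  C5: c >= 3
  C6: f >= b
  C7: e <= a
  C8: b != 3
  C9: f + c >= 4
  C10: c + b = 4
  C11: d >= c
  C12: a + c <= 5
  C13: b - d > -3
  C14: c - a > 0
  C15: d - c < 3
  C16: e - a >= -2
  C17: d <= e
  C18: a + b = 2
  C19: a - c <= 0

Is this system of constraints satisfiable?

From constraints 5 and 11: d ≥ c and c ≥ 3, so d ≥ 3. From constraints 2 and 17: d ≤ e and e ≤ 2, so d ≤ 2. But 2 < 3, so no value of d works.

Unsatisfiable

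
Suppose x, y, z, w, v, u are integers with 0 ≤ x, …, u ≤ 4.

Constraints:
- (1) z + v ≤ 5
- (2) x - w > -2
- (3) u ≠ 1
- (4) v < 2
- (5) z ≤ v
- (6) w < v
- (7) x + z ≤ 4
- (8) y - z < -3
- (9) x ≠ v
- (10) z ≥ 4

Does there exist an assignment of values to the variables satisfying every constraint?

From constraints 5 and 10: v ≥ z and z ≥ 4, so v ≥ 4. From constraint 4: v ≤ 1. But 1 < 4, so no value of v works.

Unsatisfiable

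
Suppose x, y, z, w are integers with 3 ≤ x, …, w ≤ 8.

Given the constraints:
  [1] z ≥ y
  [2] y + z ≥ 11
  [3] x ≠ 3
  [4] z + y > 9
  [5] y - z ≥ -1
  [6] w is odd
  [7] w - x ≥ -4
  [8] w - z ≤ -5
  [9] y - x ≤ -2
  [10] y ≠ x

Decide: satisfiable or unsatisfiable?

Constraints 5, 7, 8, and 9 give w − x ≥ -4, x − y ≥ 2, y − z ≥ -1, z − w ≥ 5.
Adding all 4 inequalities: the left sides telescope to 0, and the right sides sum to (-4) + 2 + (-1) + 5 = 2. So 0 ≥ 2, which is false.

Unsatisfiable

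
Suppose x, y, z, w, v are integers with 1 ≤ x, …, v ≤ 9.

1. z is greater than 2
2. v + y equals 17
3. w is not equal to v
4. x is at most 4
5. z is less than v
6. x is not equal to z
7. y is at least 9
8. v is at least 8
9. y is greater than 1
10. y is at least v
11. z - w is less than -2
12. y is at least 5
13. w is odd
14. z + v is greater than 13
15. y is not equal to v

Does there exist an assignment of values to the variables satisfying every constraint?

Satisfiable

Setting (x, y, z, w, v) = (4, 9, 6, 9, 8) satisfies everything: constraint 2: v + y = 17; constraint 11: z - w = -3, and the others follow.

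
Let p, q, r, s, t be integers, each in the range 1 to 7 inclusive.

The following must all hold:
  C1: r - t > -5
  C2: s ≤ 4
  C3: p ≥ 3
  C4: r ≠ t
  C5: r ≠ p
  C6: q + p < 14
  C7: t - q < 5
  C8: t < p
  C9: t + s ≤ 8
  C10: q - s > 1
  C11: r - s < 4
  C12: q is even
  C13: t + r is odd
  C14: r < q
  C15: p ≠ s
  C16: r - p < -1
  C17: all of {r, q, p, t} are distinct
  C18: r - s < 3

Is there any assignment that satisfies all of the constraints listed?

The assignment p = 7, q = 4, r = 3, s = 1, t = 6 works:
  constraint 1 holds since r - t = -3.
  constraint 6 holds since q + p = 11.
  constraint 7 holds since t - q = 2.
The rest check out directly.

Satisfiable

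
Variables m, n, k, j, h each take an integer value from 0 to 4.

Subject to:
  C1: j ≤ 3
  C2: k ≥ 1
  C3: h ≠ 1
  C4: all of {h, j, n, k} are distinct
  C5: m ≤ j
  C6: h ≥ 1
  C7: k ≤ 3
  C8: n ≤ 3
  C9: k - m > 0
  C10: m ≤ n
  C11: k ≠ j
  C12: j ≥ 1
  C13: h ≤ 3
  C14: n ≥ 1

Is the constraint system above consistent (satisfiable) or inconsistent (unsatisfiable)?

Unsatisfiable

Constraints 1, 2, 6, 7, 8, 12, 13, and 14 confine each of h, j, n, k to the 3 values {1, …, 3}.
Constraint 4 requires all 4 of them to be distinct, but only 3 values are available — impossible by the pigeonhole principle.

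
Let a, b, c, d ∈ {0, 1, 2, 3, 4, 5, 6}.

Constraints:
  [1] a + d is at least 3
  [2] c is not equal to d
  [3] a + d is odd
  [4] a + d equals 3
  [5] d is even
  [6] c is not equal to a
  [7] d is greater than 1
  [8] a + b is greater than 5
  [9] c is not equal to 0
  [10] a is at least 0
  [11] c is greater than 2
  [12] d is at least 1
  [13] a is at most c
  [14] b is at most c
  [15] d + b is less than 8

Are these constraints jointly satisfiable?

Take a = 1, b = 5, c = 5, d = 2. Then constraint 1: a + d = 3; constraint 4: a + d = 3; constraint 8: a + b = 6, and every other listed constraint is also met.

Satisfiable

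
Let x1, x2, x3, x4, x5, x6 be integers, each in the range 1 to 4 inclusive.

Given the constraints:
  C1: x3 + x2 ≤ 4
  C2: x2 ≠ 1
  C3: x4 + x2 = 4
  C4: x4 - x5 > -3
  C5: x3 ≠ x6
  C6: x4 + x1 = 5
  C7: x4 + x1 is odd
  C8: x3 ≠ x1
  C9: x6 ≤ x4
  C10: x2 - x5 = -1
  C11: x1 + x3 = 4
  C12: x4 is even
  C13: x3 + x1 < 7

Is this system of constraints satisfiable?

Satisfiable

The assignment x1 = 3, x2 = 2, x3 = 1, x4 = 2, x5 = 3, x6 = 2 works:
  constraint 1 holds since x3 + x2 = 3.
  constraint 3 holds since x4 + x2 = 4.
The rest check out directly.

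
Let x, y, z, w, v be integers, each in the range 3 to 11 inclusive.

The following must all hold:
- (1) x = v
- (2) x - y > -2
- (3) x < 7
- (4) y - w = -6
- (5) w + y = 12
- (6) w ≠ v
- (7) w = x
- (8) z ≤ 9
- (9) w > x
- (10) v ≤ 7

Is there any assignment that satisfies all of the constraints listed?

From constraints 1 and 7, w = x = v, so w = v. But constraint 6 says w ≠ v. Contradiction.

Unsatisfiable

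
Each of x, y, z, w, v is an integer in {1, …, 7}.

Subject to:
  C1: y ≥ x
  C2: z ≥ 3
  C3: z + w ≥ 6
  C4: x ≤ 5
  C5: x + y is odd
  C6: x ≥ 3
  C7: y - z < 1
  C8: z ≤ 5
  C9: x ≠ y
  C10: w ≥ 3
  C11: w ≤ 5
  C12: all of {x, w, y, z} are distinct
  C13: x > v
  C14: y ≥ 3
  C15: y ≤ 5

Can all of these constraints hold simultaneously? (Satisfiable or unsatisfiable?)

Constraints 2, 4, 6, 8, 10, 11, 14, and 15 confine each of x, w, y, z to the 3 values {3, …, 5}.
Constraint 12 requires all 4 of them to be distinct, but only 3 values are available — impossible by the pigeonhole principle.

Unsatisfiable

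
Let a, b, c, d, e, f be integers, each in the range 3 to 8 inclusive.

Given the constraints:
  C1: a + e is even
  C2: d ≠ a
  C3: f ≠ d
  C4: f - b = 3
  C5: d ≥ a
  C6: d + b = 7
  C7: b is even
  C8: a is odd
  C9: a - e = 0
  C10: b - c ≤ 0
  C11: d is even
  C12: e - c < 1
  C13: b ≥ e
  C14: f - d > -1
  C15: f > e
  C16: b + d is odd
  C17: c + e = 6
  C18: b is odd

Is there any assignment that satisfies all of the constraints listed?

Unsatisfiable

Constraint 7 makes b even and constraint 11 makes d even, so b + d must be even. Constraint 16 says b + d is odd — contradiction.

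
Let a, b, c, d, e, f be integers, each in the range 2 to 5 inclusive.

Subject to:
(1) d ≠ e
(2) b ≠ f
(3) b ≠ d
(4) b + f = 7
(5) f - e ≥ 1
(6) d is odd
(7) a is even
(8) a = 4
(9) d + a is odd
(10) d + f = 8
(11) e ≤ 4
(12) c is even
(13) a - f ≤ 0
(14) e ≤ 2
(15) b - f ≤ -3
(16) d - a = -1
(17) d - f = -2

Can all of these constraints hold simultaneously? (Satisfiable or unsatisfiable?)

One satisfying assignment is a = 4, b = 2, c = 2, d = 3, e = 2, f = 5.
For the less obvious constraints — constraint 4: b + f = 7; constraint 5: f - e = 3 — and the others hold by inspection.

Satisfiable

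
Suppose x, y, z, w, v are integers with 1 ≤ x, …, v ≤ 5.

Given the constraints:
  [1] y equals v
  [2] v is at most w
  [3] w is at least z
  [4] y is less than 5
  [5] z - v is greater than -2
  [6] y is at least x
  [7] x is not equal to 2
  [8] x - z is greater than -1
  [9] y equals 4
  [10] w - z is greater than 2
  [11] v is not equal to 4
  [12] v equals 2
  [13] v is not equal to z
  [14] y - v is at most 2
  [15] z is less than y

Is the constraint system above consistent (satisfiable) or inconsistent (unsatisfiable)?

Unsatisfiable

Constraint 9 fixes y = 4 and constraint 12 fixes v = 2, but constraint 1 requires y = v. Since 4 ≠ 2, contradiction.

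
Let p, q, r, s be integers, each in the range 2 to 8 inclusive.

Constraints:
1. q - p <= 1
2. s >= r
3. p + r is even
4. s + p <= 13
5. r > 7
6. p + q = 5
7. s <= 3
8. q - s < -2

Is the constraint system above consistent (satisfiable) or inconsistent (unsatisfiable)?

From constraint 5: r ≥ 8. From constraints 2 and 7: r ≤ s and s ≤ 3, so r ≤ 3. But 3 < 8, so no value of r works.

Unsatisfiable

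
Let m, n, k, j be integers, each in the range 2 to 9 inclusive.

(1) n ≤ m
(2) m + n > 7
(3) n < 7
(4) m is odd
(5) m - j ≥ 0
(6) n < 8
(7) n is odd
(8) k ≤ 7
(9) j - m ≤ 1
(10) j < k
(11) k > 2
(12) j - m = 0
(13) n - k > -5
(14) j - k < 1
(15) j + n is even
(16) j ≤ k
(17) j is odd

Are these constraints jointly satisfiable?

Setting (m, n, k, j) = (5, 5, 7, 5) satisfies everything: constraint 2: m + n = 10; constraint 5: m - j = 0; constraint 9: j - m = 0, and the others follow.

Satisfiable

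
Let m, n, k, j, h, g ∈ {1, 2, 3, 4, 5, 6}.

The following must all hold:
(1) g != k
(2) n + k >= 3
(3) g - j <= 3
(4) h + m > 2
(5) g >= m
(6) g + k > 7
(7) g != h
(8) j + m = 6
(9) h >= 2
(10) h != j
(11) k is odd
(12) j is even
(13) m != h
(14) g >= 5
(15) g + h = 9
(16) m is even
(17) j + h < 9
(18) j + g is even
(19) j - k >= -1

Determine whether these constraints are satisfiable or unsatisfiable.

Take m = 2, n = 2, k = 3, j = 4, h = 3, g = 6. Then constraint 2: n + k = 5; constraint 3: g - j = 2, and every other listed constraint is also met.

Satisfiable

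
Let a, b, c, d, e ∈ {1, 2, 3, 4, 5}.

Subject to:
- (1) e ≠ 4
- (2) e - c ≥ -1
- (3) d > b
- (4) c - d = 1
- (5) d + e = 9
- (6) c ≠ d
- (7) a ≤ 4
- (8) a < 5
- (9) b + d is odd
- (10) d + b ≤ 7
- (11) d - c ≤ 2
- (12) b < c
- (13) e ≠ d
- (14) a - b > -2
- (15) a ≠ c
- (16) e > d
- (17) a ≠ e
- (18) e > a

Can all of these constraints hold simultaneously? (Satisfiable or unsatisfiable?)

The assignment a = 1, b = 1, c = 5, d = 4, e = 5 works:
  constraint 2 holds since e - c = 0.
  constraint 4 holds since c - d = 1.
  constraint 5 holds since d + e = 9.
The rest check out directly.

Satisfiable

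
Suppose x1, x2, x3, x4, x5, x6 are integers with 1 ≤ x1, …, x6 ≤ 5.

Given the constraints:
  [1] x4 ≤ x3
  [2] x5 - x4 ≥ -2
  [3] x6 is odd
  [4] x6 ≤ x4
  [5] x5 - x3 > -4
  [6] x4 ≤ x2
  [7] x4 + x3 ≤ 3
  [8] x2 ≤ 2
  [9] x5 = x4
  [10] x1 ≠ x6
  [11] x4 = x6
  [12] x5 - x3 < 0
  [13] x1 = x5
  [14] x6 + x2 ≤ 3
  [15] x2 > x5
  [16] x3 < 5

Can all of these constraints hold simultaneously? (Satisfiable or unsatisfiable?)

From constraints 9, 11, and 13, x1 = x5 = x4 = x6, so x1 = x6. But constraint 10 says x1 ≠ x6. Contradiction.

Unsatisfiable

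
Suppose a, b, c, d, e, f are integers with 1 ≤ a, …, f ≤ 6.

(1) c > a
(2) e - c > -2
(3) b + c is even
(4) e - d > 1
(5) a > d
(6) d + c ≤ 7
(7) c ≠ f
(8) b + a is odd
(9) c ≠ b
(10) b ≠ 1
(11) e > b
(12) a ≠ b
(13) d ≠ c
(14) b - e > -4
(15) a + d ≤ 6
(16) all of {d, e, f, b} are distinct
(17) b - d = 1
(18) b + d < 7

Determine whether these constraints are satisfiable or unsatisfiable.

Take a = 4, b = 3, c = 5, d = 2, e = 4, f = 6. Then constraint 2: e - c = -1; constraint 4: e - d = 2, and every other listed constraint is also met.

Satisfiable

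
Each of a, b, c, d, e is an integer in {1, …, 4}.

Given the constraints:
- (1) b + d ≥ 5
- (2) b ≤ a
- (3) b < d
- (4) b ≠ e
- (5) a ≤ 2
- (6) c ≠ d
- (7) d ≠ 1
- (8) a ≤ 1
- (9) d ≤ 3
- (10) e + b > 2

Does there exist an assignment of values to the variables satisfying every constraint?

Unsatisfiable

From constraints 2 and 8: b ≤ a ≤ 1. From constraint 9: d ≤ 3. Hence b + d ≤ 4. But constraint 1 requires b + d ≥ 5, and 5 > 4. Contradiction.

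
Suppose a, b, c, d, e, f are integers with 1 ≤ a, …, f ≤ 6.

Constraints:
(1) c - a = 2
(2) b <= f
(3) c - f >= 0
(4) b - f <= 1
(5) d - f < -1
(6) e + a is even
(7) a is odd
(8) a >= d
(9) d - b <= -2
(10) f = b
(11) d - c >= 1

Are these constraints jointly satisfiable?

Constraints 3, 4, 9, and 11 give c − f ≥ 0, f − b ≥ -1, b − d ≥ 2, d − c ≥ 1.
Adding all 4 inequalities: the left sides telescope to 0, and the right sides sum to 0 + (-1) + 2 + 1 = 2. So 0 ≥ 2, which is false.

Unsatisfiable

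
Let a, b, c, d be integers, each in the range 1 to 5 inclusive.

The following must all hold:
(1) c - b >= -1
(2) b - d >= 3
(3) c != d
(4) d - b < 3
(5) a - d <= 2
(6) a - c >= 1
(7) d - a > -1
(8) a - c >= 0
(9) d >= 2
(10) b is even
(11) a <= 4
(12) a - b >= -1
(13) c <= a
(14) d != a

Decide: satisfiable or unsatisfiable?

Constraints 1, 2, 5, and 6 give a − c ≥ 1, c − b ≥ -1, b − d ≥ 3, d − a ≥ -2.
Adding all 4 inequalities: the left sides telescope to 0, and the right sides sum to 1 + (-1) + 3 + (-2) = 1. So 0 ≥ 1, which is false.

Unsatisfiable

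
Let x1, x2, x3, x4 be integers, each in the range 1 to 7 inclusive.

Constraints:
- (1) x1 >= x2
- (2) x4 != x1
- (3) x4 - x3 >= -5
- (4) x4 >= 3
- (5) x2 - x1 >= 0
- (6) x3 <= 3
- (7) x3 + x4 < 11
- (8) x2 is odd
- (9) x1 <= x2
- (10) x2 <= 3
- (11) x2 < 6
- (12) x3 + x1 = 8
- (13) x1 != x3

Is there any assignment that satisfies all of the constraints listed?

Unsatisfiable

From constraint 6: x3 ≤ 3. From constraints 9 and 10: x1 ≤ x2 ≤ 3. Hence x3 + x1 ≤ 6. But constraint 12 requires x3 + x1 = 8, and 8 > 6. Contradiction.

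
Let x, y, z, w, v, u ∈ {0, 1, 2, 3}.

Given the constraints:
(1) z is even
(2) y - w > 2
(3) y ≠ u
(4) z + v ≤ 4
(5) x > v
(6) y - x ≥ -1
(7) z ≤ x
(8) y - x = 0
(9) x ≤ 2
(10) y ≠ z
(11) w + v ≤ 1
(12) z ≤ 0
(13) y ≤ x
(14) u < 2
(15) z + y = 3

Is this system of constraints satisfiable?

Unsatisfiable

From constraint 12: z ≤ 0. From constraints 9 and 13: y ≤ x ≤ 2. Hence z + y ≤ 2. But constraint 15 requires z + y = 3, and 3 > 2. Contradiction.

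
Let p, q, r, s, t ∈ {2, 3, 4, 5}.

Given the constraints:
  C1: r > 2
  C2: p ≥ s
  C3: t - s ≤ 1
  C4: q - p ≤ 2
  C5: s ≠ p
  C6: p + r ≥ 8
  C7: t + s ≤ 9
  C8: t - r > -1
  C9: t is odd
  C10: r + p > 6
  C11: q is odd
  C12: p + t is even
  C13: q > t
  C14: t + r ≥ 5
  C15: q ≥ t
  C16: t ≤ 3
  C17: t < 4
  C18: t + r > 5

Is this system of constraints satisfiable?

One satisfying assignment is p = 5, q = 5, r = 3, s = 3, t = 3.
For the less obvious constraints — constraint 3: t - s = 0; constraint 4: q - p = 0; constraint 6: p + r = 8 — and the others hold by inspection.

Satisfiable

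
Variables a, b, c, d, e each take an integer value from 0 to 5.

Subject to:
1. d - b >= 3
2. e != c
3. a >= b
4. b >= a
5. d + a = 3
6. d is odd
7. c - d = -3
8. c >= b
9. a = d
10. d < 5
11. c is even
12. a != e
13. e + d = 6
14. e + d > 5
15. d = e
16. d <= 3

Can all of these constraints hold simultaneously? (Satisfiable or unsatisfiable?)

From constraints 9 and 15, a = d = e, so a = e. But constraint 12 says a ≠ e. Contradiction.

Unsatisfiable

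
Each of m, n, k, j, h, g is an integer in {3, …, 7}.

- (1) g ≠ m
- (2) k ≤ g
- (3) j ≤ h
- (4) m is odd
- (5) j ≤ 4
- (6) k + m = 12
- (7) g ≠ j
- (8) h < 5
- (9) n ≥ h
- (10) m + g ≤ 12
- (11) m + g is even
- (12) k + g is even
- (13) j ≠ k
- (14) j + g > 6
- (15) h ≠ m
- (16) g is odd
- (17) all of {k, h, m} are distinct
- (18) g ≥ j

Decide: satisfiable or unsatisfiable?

One satisfying assignment is m = 7, n = 4, k = 5, j = 4, h = 4, g = 5.
For the less obvious constraints — constraint 6: k + m = 12; constraint 10: m + g = 12; constraint 14: j + g = 9 — and the others hold by inspection.

Satisfiable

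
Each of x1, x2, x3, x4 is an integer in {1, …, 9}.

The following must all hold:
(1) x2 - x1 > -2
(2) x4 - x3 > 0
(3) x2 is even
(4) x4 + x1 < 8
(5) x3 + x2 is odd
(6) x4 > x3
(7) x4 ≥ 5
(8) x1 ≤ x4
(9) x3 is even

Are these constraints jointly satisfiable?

Constraint 9 makes x3 even and constraint 3 makes x2 even, so x3 + x2 must be even. Constraint 5 says x3 + x2 is odd — contradiction.

Unsatisfiable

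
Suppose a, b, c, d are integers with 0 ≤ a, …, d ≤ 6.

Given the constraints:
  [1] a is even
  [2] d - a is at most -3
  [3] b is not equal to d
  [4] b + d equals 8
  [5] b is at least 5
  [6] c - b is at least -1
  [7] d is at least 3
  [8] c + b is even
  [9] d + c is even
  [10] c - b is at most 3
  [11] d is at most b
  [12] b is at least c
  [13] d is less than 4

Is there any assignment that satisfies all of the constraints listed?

One satisfying assignment is a = 6, b = 5, c = 5, d = 3.
For the less obvious constraints — constraint 2: d - a = -3; constraint 4: b + d = 8 — and the others hold by inspection.

Satisfiable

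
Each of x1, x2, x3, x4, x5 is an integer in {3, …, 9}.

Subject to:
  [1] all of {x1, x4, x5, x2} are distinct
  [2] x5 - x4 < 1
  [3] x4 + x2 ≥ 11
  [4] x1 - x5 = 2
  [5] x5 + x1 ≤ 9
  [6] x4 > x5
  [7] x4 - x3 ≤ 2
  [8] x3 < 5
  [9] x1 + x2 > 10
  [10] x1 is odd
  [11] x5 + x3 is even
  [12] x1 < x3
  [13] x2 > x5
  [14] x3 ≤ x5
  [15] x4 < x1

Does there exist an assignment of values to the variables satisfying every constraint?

Unsatisfiable

Constraints 6, 12, 14, and 15 give x5 < x4, x4 < x1, x1 < x3, x3 ≤ x5. Chaining: x5 < x4 < x1 < x3 ≤ x5, which forces x5 < x5 — impossible.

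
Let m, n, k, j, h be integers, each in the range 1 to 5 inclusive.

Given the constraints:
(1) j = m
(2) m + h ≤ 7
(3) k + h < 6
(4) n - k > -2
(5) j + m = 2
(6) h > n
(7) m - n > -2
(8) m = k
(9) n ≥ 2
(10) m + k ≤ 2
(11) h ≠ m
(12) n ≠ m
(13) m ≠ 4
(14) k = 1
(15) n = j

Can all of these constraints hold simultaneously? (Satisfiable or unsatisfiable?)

Unsatisfiable

From constraints 1 and 15, n = j = m, so n = m. But constraint 12 says n ≠ m. Contradiction.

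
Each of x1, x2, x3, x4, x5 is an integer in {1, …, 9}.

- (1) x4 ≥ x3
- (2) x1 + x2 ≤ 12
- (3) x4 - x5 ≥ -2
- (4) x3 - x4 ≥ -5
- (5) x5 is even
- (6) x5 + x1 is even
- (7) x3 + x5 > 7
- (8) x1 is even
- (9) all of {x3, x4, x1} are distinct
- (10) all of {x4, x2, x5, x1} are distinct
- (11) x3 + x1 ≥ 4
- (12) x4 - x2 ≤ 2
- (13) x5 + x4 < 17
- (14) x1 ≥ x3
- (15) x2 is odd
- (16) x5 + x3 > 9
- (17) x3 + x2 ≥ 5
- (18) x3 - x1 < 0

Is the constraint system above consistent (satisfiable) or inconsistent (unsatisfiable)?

Try x1 = 4, x2 = 5, x3 = 2, x4 = 7, x5 = 8.
Check constraint 2: x1 + x2 = 9; constraint 3: x4 - x5 = -1. The remaining constraints are straightforward to verify.

Satisfiable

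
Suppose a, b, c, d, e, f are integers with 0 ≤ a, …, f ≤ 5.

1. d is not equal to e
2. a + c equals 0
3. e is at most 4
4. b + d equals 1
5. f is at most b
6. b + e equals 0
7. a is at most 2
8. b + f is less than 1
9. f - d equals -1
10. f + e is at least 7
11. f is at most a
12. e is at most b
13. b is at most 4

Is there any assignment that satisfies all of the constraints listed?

Unsatisfiable

From constraints 7 and 11: f ≤ a ≤ 2. From constraints 12 and 13: e ≤ b ≤ 4. Hence f + e ≤ 6. But constraint 10 requires f + e ≥ 7, and 7 > 6. Contradiction.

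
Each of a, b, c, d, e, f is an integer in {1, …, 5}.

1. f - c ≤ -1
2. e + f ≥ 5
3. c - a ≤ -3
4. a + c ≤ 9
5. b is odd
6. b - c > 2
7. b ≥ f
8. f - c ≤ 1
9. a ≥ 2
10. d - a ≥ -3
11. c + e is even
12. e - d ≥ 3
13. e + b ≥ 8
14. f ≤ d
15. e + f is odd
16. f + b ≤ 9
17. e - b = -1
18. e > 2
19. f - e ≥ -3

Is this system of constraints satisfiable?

Unsatisfiable

Constraints 1, 3, 10, 12, and 19 give a − c ≥ 3, c − f ≥ 1, f − e ≥ -3, e − d ≥ 3, d − a ≥ -3.
Adding all 5 inequalities: the left sides telescope to 0, and the right sides sum to 3 + 1 + (-3) + 3 + (-3) = 1. So 0 ≥ 1, which is false.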